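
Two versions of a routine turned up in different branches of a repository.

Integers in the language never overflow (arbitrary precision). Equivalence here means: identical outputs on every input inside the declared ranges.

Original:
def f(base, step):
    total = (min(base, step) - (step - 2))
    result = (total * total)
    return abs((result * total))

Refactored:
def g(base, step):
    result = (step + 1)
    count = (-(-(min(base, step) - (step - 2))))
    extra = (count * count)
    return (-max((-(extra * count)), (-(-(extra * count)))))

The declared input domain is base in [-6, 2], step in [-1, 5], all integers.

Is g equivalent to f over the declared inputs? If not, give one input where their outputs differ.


Evaluate both at base=-6, step=-1.
f: total := -3 | result := 9 | result 27
g: result := 0 | count := -3 | extra := 9 | result -27
27 vs -27 — the two versions disagree here.
verdict: not equivalent; witness: base=-6, step=-1


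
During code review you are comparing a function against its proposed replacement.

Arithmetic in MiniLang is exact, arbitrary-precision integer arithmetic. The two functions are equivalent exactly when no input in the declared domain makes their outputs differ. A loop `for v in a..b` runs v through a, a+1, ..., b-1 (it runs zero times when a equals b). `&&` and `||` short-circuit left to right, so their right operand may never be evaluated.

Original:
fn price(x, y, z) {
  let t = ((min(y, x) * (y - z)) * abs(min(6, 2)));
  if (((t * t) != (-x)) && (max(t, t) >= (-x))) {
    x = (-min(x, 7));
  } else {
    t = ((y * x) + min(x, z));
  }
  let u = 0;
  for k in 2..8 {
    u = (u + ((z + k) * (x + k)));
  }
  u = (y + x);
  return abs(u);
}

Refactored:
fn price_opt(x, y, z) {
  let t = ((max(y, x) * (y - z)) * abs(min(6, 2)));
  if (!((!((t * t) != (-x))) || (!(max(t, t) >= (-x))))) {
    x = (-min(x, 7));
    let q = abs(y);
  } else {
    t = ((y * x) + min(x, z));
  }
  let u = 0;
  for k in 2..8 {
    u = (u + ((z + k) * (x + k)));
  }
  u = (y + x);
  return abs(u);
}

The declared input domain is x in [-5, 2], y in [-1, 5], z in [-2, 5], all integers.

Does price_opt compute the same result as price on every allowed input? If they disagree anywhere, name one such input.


Evaluate both at x=-5, y=-1, z=0.
price: t = 10; (((t * t) != (-x)) && (max(t, t) >= (-x))) -> true; x = 5; u = 0; [k=2]; u = 14; [k=3]; u = 38; [k=4]; u = 74; [k=5]; u = 124; [k=6]; u = 190; [k=7]; u = 274; u = 4; return 4
price_opt: t = 2; (!((!((t * t) != (-x))) || (!(max(t, t) >= (-x))))) -> false; t = 0; u = 0; [k=2]; u = -6; [k=3]; u = -12; [k=4]; u = -16; [k=5]; u = -16; [k=6]; u = -10; [k=7]; u = 4; u = -6; return 6
4 and 6 differ, so these are not the same function on this domain.
verdict: not equivalent; witness: x=-5, y=-1, z=0


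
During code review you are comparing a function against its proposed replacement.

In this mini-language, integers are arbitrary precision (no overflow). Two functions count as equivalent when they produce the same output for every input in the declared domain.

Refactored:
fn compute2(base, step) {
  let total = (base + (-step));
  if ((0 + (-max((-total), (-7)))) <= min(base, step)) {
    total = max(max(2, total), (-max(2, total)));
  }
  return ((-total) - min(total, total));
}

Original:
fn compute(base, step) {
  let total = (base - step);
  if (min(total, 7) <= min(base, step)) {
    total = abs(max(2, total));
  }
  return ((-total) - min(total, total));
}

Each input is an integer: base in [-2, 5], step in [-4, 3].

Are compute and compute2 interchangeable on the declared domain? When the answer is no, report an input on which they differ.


Changes here: arithmetic usage differs, plus min/max/abs usage differs, plus constant usage differs; the full 64-point sweep finds no disagreement.
verdict: equivalent


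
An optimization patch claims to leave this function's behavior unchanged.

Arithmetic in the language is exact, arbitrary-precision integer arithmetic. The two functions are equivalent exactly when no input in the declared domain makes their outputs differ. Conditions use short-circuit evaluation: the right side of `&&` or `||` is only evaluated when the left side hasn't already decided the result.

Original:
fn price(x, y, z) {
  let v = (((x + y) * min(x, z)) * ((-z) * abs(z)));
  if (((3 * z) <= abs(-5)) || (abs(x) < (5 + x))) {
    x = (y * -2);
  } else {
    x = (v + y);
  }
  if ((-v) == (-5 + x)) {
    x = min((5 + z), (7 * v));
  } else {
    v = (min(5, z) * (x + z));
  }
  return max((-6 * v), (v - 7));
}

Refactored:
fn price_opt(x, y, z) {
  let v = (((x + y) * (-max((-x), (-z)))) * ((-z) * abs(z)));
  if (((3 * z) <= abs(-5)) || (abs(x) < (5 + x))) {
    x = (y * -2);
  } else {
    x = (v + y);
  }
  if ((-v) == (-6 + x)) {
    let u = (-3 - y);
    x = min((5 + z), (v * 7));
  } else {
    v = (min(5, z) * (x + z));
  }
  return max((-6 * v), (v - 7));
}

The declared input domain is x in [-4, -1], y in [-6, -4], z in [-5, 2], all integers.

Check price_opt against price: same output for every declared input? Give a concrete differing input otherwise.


Evaluate both at x=-1, y=-6, z=1.
price: v becomes -7; next (((3 * z) <= abs(-5)) || (abs(x) < (5 + x))) evaluates to true; next x becomes 12; next ((-v) == (-5 + x)) evaluates to true; next x becomes -49; next final value 42
price_opt: v becomes -7; next (((3 * z) <= abs(-5)) || (abs(x) < (5 + x))) evaluates to true; next x becomes 12; next ((-v) == (-6 + x)) evaluates to false; next v becomes 13; next final value 6
42 vs 6 — the two versions disagree here.
verdict: not equivalent; witness: x=-1, y=-6, z=1


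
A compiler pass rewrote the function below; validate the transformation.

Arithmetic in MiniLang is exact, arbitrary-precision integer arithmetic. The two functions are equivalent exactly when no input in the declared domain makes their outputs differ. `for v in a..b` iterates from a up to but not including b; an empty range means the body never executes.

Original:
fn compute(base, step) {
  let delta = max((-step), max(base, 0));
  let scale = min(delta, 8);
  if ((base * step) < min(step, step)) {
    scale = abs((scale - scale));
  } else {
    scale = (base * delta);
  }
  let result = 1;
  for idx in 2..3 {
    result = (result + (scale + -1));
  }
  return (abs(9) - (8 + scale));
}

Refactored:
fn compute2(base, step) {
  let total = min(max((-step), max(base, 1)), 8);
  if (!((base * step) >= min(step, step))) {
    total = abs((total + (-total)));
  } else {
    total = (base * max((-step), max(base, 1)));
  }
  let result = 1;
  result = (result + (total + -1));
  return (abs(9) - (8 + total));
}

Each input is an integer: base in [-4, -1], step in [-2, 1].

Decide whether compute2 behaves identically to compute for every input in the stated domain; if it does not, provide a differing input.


base=-4, step=0 yields 1 from compute but 5 from compute2.
verdict: not equivalent; witness: base=-4, step=0


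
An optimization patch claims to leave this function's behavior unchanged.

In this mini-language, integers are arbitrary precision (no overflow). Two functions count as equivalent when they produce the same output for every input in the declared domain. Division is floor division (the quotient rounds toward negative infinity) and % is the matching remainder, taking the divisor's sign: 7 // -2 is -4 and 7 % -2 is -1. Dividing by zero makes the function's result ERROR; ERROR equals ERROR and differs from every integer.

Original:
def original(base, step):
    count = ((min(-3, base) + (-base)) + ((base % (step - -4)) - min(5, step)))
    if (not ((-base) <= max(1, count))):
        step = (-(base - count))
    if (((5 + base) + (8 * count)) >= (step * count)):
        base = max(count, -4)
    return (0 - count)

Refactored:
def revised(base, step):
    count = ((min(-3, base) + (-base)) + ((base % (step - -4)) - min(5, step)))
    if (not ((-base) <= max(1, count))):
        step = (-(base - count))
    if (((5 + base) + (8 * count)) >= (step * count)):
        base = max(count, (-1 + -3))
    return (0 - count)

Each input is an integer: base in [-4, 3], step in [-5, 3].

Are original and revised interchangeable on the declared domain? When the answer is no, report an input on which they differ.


Changes here: constant usage differs; arithmetic usage differs; the full 72-point sweep finds no disagreement.
verdict: equivalent


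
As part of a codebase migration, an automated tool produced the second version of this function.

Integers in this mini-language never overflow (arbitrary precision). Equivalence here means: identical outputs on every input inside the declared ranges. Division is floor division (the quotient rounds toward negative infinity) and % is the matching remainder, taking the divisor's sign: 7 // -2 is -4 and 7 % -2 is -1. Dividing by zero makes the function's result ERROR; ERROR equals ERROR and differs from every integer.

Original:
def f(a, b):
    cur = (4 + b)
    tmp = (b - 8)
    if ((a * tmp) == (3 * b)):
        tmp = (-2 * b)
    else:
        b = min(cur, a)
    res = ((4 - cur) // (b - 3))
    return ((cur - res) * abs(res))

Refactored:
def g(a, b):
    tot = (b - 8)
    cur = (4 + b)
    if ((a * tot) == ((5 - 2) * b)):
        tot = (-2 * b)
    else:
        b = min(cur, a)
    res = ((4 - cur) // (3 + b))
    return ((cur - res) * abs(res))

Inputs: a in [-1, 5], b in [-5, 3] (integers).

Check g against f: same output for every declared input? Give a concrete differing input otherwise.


Evaluate both at a=-1, b=-5.
f: cur becomes -1; next tmp becomes -13; next ((a * tmp) == (3 * b)) evaluates to false; next b becomes -1; next res becomes -2; next final value 2
g: tot becomes -13; next cur becomes -1; next ((a * tot) == ((5 - 2) * b)) evaluates to false; next b becomes -1; next res becomes 2; next final value -6
2 and -6 differ, so these are not the same function on this domain.
verdict: not equivalent; witness: a=-1, b=-5


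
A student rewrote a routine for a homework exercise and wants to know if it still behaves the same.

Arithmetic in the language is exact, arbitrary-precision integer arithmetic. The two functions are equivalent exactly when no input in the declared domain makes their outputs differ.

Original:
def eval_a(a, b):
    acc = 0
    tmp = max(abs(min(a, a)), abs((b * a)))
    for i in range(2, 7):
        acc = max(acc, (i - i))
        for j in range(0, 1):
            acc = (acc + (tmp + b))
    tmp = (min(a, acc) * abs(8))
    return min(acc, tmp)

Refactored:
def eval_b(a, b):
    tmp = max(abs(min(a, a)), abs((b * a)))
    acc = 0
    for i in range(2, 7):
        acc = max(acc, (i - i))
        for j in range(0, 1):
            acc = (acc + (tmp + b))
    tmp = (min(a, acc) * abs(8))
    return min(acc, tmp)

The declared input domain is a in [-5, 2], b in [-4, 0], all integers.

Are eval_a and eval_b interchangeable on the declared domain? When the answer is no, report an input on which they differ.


Comparing the listings, the differences include: same computation, different form.
As a probe, take a=0, b=-4: eval_a runs acc = 0; tmp = 0; [i=2]; acc = 0; [j=0]; acc = -4; [i=3]; acc = 0; [j=0]; acc = -4; [i=4]; acc = 0; [j=0]; acc = -4; [i=5]; acc = 0; [j=0]; acc = -4; [i=6]; acc = 0; [j=0]; acc = -4; tmp = -32; return -32; eval_b runs tmp = 0; acc = 0; [i=2]; acc = 0; [j=0]; acc = -4; [i=3]; acc = 0; [j=0]; acc = -4; [i=4]; acc = 0; [j=0]; acc = -4; [i=5]; acc = 0; [j=0]; acc = -4; [i=6]; acc = 0; [j=0]; acc = -4; tmp = -32; return -32; both end at -32.
Checked all 40 inputs in the declared domain: the outputs agree on every one.
verdict: equivalent


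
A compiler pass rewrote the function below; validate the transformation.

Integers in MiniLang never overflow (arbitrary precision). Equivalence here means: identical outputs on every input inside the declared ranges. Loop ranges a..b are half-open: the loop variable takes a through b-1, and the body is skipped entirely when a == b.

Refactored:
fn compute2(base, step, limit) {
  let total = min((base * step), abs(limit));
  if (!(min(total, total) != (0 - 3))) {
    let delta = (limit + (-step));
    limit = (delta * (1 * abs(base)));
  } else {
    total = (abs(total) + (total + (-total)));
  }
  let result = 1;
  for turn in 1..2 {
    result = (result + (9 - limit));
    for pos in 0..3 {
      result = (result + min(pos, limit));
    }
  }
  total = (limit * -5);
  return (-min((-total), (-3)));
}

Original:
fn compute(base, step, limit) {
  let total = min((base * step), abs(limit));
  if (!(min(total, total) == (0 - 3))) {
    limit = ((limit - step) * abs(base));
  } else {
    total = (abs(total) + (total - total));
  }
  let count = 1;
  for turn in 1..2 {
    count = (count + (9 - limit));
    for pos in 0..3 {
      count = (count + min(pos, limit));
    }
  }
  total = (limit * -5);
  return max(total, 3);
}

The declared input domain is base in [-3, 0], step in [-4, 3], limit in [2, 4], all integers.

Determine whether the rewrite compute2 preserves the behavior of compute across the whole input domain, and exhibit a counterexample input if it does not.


Run the pair on base=-3, step=3, limit=2.
compute: total becomes -9; next (!(min(total, total) == (0 - 3))) evaluates to true; next limit becomes -3; next count becomes 1; next at turn=1:; next count becomes 13; next at pos=0:; next count becomes 10; next at pos=1:; next count becomes 7; next at pos=2:; next count becomes 4; next total becomes 15; next final value 15
compute2: total becomes -9; next (!(min(total, total) != (0 - 3))) evaluates to false; next total becomes 9; next result becomes 1; next at turn=1:; next result becomes 8; next at pos=0:; next result becomes 8; next at pos=1:; next result becomes 9; next at pos=2:; next result becomes 11; next total becomes -10; next final value 3
15 and 3 differ, so these are not the same function on this domain.
verdict: not equivalent; witness: base=-3, step=3, limit=2


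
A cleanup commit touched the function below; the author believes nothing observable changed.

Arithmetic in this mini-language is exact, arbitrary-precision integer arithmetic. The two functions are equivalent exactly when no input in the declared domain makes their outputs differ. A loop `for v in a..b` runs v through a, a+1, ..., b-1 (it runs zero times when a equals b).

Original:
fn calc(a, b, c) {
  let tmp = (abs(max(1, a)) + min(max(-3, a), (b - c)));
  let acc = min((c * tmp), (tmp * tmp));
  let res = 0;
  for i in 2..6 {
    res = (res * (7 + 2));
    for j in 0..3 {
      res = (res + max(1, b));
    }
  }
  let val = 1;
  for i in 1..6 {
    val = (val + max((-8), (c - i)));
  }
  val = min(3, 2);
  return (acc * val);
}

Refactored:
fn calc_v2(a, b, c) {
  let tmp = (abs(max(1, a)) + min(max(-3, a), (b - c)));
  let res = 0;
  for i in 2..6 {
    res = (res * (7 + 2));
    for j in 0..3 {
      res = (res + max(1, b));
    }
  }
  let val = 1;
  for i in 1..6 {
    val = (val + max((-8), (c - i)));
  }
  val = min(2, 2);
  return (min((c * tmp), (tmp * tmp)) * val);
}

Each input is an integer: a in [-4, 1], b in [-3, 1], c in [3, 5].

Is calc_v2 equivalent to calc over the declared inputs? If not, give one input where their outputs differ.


Equivalent. The edit looks behavioral (`3` became `2`), but over these ranges it never changes the outcome.
Checked all 90 inputs in the declared domain: the outputs agree on every one.
One worked example (a=-1, b=0, c=4) — calc: tmp=-3, then acc=-12, then res=0, then (i=2), then res=0, then (j=0), then res=1, then (j=1), then res=2, then (j=2), then res=3, then (i=3), then res=27, then (j=0), then res=28, then (j=1), then res=29, then (j=2), then res=30, then (i=4), then res=270, then (j=0), then res=271, then (j=1), then res=272, then (j=2), then res=273, then (i=5), then res=2457, then (j=0), then res=2458, then (j=1), then res=2459, then (j=2), then res=2460, then val=1, then (i=1), then val=4, then (i=2), then val=6, then (i=3), then val=7, then (i=4), then val=7, then (i=5), then val=6, then val=2, then returns -24; calc_v2: tmp=-3, then res=0, then (i=2), then res=0, then (j=0), then res=1, then (j=1), then res=2, then (j=2), then res=3, then (i=3), then res=27, then (j=0), then res=28, then (j=1), then res=29, then (j=2), then res=30, then (i=4), then res=270, then (j=0), then res=271, then (j=1), then res=272, then (j=2), then res=273, then (i=5), then res=2457, then (j=0), then res=2458, then (j=1), then res=2459, then (j=2), then res=2460, then val=1, then (i=1), then val=4, then (i=2), then val=6, then (i=3), then val=7, then (i=4), then val=7, then (i=5), then val=6, then val=2, then returns -24; agreement on -24.
verdict: equivalent


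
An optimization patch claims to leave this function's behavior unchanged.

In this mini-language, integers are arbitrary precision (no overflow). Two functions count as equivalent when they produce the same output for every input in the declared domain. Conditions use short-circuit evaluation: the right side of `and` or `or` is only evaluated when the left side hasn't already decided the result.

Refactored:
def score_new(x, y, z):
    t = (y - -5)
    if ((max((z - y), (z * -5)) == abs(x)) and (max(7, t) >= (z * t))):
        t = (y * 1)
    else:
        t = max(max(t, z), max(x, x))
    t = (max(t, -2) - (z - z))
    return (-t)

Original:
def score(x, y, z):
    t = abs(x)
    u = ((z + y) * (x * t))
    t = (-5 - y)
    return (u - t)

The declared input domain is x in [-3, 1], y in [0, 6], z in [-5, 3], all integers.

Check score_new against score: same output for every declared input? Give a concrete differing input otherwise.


x=-3, y=0, z=-5 yields 50 from score but -5 from score_new.
verdict: not equivalent; witness: x=-3, y=0, z=-5


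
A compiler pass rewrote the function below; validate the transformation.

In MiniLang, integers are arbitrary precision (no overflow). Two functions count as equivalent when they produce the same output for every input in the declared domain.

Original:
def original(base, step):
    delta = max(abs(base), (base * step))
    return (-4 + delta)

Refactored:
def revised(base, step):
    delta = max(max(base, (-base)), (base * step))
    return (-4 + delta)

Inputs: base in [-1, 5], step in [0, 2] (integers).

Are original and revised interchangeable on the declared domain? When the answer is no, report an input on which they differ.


Side by side, the visible changes include: min/max/abs usage differs.
One worked example (base=3, step=1) — original: delta = 3; return -1; revised: delta = 3; return -1; agreement on -1.
An exhaustive pass over the 21 declared inputs shows identical outputs.
verdict: equivalent


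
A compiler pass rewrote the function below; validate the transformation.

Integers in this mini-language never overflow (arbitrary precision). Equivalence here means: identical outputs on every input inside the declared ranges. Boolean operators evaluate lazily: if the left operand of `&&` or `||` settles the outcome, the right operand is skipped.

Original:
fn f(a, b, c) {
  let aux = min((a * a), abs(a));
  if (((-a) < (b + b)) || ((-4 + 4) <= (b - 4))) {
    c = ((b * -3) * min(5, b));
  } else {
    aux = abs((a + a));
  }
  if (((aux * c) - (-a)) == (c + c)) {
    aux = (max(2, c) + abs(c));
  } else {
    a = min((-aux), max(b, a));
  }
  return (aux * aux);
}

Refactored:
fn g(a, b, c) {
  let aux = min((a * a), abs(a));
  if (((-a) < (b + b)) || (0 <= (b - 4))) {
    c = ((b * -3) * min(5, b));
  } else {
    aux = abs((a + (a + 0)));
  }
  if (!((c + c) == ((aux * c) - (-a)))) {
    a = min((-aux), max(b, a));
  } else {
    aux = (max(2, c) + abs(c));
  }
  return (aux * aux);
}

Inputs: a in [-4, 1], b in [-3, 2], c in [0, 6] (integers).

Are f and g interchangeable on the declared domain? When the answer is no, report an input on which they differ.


Side by side, the visible changes include: constant usage differs, plus boolean connective usage differs.
Tracing a=1, b=0, c=0: f: aux = 1; (((-a) < (b + b)) || ((-4 + 4) <= (b - 4))) -> true; c = 0; (((aux * c) - (-a)) == (c + c)) -> false; a = -1; return 1 | g: aux = 1; (((-a) < (b + b)) || (0 <= (b - 4))) -> true; c = 0; (!((c + c) == ((aux * c) - (-a)))) -> true; a = -1; return 1 — matching result 1.
An exhaustive pass over the 252 declared inputs shows identical outputs.
verdict: equivalent


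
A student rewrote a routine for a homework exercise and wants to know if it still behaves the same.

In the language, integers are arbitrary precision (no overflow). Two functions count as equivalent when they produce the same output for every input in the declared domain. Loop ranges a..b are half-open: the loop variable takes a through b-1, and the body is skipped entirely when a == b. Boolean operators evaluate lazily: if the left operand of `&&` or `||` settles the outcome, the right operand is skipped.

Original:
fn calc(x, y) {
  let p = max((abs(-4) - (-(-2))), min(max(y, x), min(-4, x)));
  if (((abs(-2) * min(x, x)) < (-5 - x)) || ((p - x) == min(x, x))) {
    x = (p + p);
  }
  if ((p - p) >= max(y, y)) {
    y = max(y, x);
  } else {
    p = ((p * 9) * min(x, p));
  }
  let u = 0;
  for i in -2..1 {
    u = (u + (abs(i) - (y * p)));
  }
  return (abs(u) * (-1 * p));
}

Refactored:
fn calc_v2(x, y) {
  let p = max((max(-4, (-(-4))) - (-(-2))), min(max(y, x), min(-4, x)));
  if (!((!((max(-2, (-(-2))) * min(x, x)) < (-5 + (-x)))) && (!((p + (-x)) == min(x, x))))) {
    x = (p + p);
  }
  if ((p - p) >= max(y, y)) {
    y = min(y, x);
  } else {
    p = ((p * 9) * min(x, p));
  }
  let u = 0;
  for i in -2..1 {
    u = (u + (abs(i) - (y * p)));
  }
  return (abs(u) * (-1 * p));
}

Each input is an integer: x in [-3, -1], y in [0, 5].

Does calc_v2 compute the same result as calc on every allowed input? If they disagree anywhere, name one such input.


Not equivalent: x=-3, y=0 separates them (-42 vs -6).
calc: p becomes 2; next (((abs(-2) * min(x, x)) < (-5 - x)) || ((p - x) == min(x, x))) evaluates to true; next x becomes 4; next ((p - p) >= max(y, y)) evaluates to true; next y becomes 4; next u becomes 0; next at i=-2:; next u becomes -6; next at i=-1:; next u becomes -13; next at i=0:; next u becomes -21; next final value -42
calc_v2: p becomes 2; next (!((!((max(-2, (-(-2))) * min(x, x)) < (-5 + (-x)))) && (!((p + (-x)) == min(x, x))))) evaluates to true; next x becomes 4; next ((p - p) >= max(y, y)) evaluates to true; next y becomes 0; next u becomes 0; next at i=-2:; next u becomes 2; next at i=-1:; next u becomes 3; next at i=0:; next u becomes 3; next final value -6
verdict: not equivalent; witness: x=-3, y=0


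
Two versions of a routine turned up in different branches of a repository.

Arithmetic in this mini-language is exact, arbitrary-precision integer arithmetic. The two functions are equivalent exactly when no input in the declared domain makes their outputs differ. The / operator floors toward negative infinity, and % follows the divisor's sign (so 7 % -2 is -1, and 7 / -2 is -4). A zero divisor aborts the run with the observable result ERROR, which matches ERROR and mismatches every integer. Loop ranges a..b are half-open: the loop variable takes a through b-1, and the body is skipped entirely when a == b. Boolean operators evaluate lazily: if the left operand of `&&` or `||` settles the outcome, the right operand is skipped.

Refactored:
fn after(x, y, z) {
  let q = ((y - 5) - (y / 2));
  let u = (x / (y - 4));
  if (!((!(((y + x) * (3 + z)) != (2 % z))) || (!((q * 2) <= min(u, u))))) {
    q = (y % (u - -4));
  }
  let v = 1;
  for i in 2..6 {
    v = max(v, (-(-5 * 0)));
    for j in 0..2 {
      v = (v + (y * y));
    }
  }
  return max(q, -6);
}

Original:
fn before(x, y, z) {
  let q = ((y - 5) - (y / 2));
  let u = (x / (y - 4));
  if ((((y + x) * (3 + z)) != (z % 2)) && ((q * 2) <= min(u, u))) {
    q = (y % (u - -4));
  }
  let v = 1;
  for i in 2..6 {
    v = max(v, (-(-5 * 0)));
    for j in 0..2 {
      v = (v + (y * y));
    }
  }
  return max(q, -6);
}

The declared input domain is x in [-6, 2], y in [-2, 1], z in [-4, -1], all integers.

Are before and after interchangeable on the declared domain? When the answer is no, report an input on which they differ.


Try x=-1, y=1, z=-4.
before: q := -4 | u := 0 | ((((y + x) * (3 + z)) != (z % 2)) && ((q * 2) <= min(u, u))): false | v := 1 | iter i=2: | v := 1 | iter j=0: | v := 2 | iter j=1: | v := 3 | iter i=3: | v := 3 | iter j=0: | v := 4 | iter j=1: | v := 5 | iter i=4: | v := 5 | iter j=0: | v := 6 | iter j=1: | v := 7 | iter i=5: | v := 7 | iter j=0: | v := 8 | iter j=1: | v := 9 | result -4
after: q := -4 | u := 0 | (!((!(((y + x) * (3 + z)) != (2 % z))) || (!((q * 2) <= min(u, u))))): true | q := 1 | v := 1 | iter i=2: | v := 1 | iter j=0: | v := 2 | iter j=1: | v := 3 | iter i=3: | v := 3 | iter j=0: | v := 4 | iter j=1: | v := 5 | iter i=4: | v := 5 | iter j=0: | v := 6 | iter j=1: | v := 7 | iter i=5: | v := 7 | iter j=0: | v := 8 | iter j=1: | v := 9 | result 1
-4 != 1, so the rewrite changes behavior.
verdict: not equivalent; witness: x=-1, y=1, z=-4


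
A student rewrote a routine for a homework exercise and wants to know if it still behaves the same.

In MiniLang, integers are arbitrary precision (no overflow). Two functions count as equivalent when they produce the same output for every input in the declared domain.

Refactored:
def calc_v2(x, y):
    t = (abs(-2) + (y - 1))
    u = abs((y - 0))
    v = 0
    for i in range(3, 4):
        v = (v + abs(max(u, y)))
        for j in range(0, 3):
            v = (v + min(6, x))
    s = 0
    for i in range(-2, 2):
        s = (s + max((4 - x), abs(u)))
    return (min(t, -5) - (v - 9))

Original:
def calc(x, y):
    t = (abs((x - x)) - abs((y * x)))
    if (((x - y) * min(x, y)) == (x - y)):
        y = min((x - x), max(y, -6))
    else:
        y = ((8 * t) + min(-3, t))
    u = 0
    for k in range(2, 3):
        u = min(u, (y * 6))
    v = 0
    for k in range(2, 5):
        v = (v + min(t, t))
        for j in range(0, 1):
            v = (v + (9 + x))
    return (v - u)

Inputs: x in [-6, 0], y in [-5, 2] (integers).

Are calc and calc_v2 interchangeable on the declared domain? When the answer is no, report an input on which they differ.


Consider the input x=-6, y=-5.
calc: t = -30; (((x - y) * min(x, y)) == (x - y)) -> false; y = -270; u = 0; [k=2]; u = -1620; v = 0; [k=2]; v = -30; [j=0]; v = -27; [k=3]; v = -57; [j=0]; v = -54; [k=4]; v = -84; [j=0]; v = -81; return 1539
calc_v2: t = -4; u = 5; v = 0; [i=3]; v = 5; [j=0]; v = -1; [j=1]; v = -7; [j=2]; v = -13; s = 0; [i=-2]; s = 10; [i=-1]; s = 20; [i=0]; s = 30; [i=1]; s = 40; return 17
1539 != 17, so the rewrite changes behavior.
verdict: not equivalent; witness: x=-6, y=-5


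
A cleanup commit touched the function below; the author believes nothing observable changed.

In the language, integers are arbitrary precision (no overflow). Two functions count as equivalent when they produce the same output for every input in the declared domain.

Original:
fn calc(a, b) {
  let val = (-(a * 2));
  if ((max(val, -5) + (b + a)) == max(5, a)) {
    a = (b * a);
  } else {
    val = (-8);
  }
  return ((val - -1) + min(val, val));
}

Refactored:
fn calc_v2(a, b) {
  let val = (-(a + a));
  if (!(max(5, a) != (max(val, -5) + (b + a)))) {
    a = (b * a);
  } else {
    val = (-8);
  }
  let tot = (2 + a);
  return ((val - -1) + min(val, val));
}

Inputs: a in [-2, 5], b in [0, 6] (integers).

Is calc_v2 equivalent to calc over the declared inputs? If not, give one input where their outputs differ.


Changes here: boolean connective usage differs, and comparison usage differs, and local variable names differ, and statement counts differ, and arithmetic usage differs; the full 56-point sweep finds no disagreement.
verdict: equivalent


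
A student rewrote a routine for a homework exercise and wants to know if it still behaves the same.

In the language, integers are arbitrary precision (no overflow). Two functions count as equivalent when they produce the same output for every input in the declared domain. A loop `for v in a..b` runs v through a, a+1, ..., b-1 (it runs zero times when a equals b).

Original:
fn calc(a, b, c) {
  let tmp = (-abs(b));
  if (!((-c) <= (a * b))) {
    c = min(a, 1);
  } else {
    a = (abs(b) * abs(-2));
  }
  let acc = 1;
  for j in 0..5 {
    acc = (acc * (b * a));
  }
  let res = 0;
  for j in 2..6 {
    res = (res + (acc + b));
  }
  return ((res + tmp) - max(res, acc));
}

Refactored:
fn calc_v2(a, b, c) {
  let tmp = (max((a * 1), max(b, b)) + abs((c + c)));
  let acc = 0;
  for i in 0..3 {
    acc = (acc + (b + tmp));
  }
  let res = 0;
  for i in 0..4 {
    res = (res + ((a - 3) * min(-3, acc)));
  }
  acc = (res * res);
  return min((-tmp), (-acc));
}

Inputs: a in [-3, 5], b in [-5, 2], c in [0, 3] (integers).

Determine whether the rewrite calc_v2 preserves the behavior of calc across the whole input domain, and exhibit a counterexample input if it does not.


There is a counterexample at a=-3, b=-5, c=0: -937500025 on one side, -331776 on the other.
calc: tmp = -5; (!((-c) <= (a * b))) -> false; a = 10; acc = 1; [j=0]; acc = -50; [j=1]; acc = 2500; [j=2]; acc = -125000; [j=3]; acc = 6250000; [j=4]; acc = -312500000; res = 0; [j=2]; res = -312500005; [j=3]; res = -625000010; [j=4]; res = -937500015; [j=5]; res = -1250000020; return -937500025
calc_v2: tmp = -3; acc = 0; [i=0]; acc = -8; [i=1]; acc = -16; [i=2]; acc = -24; res = 0; [i=0]; res = 144; [i=1]; res = 288; [i=2]; res = 432; [i=3]; res = 576; acc = 331776; return -331776
verdict: not equivalent; witness: a=-3, b=-5, c=0


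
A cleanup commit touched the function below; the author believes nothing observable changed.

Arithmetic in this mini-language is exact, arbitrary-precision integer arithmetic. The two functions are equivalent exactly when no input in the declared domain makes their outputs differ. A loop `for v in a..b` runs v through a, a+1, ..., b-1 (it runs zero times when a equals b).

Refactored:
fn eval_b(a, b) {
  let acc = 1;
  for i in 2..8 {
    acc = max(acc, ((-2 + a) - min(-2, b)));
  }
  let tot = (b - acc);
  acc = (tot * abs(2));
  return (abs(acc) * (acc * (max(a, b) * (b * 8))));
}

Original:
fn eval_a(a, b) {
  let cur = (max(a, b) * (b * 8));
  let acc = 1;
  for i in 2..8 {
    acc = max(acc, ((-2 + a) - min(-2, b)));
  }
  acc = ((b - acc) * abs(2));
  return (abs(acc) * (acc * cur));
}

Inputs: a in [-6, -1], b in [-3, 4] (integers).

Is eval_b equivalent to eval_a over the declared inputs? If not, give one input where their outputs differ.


Behavior is preserved: although local variable names differ, the outputs never diverge.
Tracing a=-1, b=-1: eval_a: cur = 8; acc = 1; [i=2]; acc = 1; [i=3]; acc = 1; [i=4]; acc = 1; [i=5]; acc = 1; [i=6]; acc = 1; [i=7]; acc = 1; acc = -4; return -128 | eval_b: acc = 1; [i=2]; acc = 1; [i=3]; acc = 1; [i=4]; acc = 1; [i=5]; acc = 1; [i=6]; acc = 1; [i=7]; acc = 1; tot = -2; acc = -4; return -128 — matching result -128.
Every one of the 48 inputs gives matching results.
verdict: equivalent


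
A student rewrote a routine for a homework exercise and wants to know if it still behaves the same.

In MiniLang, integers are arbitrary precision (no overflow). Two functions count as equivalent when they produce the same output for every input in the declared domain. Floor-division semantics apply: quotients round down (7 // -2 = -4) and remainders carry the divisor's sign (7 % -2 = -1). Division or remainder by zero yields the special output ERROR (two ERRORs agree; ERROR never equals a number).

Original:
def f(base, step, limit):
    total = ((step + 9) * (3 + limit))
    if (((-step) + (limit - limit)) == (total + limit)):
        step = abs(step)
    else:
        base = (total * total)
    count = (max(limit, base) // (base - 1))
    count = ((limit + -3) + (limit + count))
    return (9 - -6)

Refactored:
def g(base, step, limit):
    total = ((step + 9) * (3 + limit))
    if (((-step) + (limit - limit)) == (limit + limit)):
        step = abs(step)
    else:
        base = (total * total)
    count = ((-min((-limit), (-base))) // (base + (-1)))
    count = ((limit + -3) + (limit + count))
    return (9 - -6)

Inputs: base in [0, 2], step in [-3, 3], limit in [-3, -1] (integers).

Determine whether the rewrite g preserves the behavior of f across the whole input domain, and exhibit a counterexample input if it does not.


Run the pair on base=1, step=2, limit=-1.
f: total := 22 | (((-step) + (limit - limit)) == (total + limit)): false | base := 484 | count := 1 | count := -4 | result 15
g: total := 22 | (((-step) + (limit - limit)) == (limit + limit)): true | step := 2 | divide-by-zero, output ERROR
15 and ERROR differ, so these are not the same function on this domain.
verdict: not equivalent; witness: base=1, step=2, limit=-1


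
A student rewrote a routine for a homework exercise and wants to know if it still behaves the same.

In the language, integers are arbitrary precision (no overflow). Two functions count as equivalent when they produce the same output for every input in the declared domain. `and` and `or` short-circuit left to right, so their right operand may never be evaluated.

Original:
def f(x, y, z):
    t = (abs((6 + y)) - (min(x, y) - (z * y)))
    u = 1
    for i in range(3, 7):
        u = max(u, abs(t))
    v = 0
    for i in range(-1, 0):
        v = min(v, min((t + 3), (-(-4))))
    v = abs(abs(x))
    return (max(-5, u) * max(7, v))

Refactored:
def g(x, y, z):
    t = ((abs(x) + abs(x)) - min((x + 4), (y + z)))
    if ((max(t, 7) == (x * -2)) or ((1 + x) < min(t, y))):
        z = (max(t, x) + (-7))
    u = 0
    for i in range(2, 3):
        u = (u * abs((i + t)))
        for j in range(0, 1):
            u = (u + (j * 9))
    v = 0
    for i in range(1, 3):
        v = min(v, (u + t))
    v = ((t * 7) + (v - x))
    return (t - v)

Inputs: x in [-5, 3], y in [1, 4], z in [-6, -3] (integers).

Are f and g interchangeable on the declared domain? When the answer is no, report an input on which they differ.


Not equivalent: x=-5, y=1, z=-6 separates them (42 vs -95).
f: t becomes 6; next u becomes 1; next at i=3:; next u becomes 6; next at i=4:; next u becomes 6; next at i=5:; next u becomes 6; next at i=6:; next u becomes 6; next v becomes 0; next at i=-1:; next v becomes 0; next v becomes 5; next final value 42
g: t becomes 15; next ((max(t, 7) == (x * -2)) or ((1 + x) < min(t, y))) evaluates to true; next z becomes 8; next u becomes 0; next at i=2:; next u becomes 0; next at j=0:; next u becomes 0; next v becomes 0; next at i=1:; next v becomes 0; next at i=2:; next v becomes 0; next v becomes 110; next final value -95
verdict: not equivalent; witness: x=-5, y=1, z=-6


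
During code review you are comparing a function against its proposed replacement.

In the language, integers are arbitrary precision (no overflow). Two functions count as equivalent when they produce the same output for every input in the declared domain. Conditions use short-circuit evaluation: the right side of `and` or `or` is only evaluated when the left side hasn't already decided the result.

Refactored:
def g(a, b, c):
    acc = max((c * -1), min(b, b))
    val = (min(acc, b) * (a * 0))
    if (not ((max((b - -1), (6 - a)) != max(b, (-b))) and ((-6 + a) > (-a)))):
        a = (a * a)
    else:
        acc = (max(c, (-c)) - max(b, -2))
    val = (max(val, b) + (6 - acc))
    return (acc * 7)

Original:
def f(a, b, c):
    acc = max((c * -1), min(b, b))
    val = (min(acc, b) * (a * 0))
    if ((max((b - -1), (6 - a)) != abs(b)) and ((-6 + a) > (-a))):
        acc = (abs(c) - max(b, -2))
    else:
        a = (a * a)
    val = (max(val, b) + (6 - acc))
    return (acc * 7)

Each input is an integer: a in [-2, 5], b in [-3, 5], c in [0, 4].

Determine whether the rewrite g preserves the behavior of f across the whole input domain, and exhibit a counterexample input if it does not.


Comparing the listings, the differences include: boolean connective usage differs; min/max/abs usage differs.
Tracing a=1, b=3, c=2: f: acc becomes 3; next val becomes 0; next ((max((b - -1), (6 - a)) != abs(b)) and ((-6 + a) > (-a))) evaluates to false; next a becomes 1; next val becomes 6; next final value 21 | g: acc becomes 3; next val becomes 0; next (not ((max((b - -1), (6 - a)) != max(b, (-b))) and ((-6 + a) > (-a)))) evaluates to true; next a becomes 1; next val becomes 6; next final value 21 — matching result 21.
Sweeping the whole domain (360 inputs) finds no disagreement.
verdict: equivalent


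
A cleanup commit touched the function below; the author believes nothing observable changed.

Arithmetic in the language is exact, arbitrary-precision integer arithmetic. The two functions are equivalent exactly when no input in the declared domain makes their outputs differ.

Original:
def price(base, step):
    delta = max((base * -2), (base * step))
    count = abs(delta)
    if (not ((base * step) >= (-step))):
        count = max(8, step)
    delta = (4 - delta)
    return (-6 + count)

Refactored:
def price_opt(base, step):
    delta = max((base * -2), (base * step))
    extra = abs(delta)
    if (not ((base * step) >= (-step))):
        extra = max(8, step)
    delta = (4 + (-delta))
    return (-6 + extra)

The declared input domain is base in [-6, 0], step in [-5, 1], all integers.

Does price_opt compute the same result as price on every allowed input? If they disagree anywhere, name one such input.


The two are interchangeable: arithmetic usage differs; also local variable names differ, and every declared input agrees.
As a probe, take base=-4, step=-5: price runs delta becomes 20; next count becomes 20; next (not ((base * step) >= (-step))) evaluates to false; next delta becomes -16; next final value 14; price_opt runs delta becomes 20; next extra becomes 20; next (not ((base * step) >= (-step))) evaluates to false; next delta becomes -16; next final value 14; both end at 14.
Sweeping the whole domain (49 inputs) finds no disagreement.
verdict: equivalent


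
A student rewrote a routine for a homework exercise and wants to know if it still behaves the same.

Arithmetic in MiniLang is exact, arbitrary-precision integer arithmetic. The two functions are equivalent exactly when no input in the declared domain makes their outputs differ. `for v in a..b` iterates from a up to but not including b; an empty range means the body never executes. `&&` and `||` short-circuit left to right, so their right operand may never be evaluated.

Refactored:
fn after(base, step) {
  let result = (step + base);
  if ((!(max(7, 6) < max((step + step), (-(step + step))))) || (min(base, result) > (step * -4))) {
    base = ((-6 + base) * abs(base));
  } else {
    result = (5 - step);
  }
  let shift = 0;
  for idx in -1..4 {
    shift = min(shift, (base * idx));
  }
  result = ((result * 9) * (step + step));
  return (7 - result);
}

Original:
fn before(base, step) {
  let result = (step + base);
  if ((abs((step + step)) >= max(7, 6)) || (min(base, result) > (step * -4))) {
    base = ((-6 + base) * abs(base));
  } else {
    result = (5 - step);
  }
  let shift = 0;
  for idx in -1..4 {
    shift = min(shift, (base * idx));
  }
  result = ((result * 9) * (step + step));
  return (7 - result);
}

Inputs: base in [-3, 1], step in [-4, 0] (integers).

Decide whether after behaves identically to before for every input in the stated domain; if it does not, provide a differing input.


base=-3, step=-4 yields -497 from before but 655 from after.
verdict: not equivalent; witness: base=-3, step=-4


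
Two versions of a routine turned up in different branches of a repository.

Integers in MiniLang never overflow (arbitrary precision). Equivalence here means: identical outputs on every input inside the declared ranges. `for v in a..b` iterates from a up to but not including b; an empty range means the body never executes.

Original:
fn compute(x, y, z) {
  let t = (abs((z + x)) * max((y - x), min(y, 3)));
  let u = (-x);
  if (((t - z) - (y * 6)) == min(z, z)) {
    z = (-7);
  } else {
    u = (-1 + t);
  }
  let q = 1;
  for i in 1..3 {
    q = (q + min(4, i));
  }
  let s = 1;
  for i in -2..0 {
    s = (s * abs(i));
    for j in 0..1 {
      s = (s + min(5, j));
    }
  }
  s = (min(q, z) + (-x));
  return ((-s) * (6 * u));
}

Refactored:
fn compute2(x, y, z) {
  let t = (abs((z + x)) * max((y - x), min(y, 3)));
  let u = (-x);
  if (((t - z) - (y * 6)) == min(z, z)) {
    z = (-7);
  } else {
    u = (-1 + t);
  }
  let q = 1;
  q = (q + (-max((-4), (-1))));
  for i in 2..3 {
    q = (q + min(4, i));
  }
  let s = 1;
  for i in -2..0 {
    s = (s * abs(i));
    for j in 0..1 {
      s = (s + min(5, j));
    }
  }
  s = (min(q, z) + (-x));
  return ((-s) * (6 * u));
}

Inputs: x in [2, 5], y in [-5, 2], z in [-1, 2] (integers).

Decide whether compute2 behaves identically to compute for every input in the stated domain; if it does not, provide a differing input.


Reading the diff, among the changes: statement counts differ; min/max/abs usage differs; constant usage differs; loop structure differs; arithmetic usage differs.
One worked example (x=4, y=-2, z=1) — compute: t = -10; u = -4; (((t - z) - (y * 6)) == min(z, z)) -> true; z = -7; q = 1; [i=1]; q = 2; [i=2]; q = 4; s = 1; [i=-2]; s = 2; [j=0]; s = 2; [i=-1]; s = 2; [j=0]; s = 2; s = -11; return -264; compute2: t = -10; u = -4; (((t - z) - (y * 6)) == min(z, z)) -> true; z = -7; q = 1; q = 2; [i=2]; q = 4; s = 1; [i=-2]; s = 2; [j=0]; s = 2; [i=-1]; s = 2; [j=0]; s = 2; s = -11; return -264; agreement on -264.
An exhaustive pass over the 128 declared inputs shows identical outputs.
verdict: equivalent
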